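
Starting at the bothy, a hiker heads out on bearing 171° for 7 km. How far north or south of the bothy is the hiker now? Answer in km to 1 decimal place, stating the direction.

6.9 km south

Leg 1 (171°, 7 km): east 7 sin 171° = 1.10, north 7 cos 171° = -6.91
Net north component: -6.91 km.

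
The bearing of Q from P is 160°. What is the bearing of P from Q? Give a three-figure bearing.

340°

Back-bearing = 160° + 180° = 340°.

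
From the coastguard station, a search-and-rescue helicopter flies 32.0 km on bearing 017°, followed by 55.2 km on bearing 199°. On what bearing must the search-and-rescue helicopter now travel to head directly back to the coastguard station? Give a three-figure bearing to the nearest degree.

Leg 1 (017°, 32.0 km): east 32.0 sin 17° = 9.36, north 32.0 cos 17° = 30.60
Leg 2 (199°, 55.2 km): east 55.2 sin 199° = -17.97, north 55.2 cos 199° = -52.19
Net displacement: -8.62 east, -21.59 north. Direction back to start is (8.62, 21.59): bearing = atan2(8.62, 21.59) mod 360° = 21.75° ≈ 022°.

022°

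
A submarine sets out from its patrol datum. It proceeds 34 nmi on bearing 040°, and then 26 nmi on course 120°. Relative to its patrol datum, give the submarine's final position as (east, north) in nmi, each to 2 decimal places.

(44.37, 13.05)

Leg 1 (040°, 34 nmi): east 34 sin 40° = 21.85, north 34 cos 40° = 26.05
Leg 2 (120°, 26 nmi): east 26 sin 120° = 22.52, north 26 cos 120° = -13.00
Summing: 44.37 nmi east, 13.05 nmi north → (44.37, 13.05).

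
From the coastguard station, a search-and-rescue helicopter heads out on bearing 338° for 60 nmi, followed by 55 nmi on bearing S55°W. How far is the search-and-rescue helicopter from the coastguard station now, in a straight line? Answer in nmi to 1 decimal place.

71.7 nmi

Leg 1 (338°, 60 nmi): east 60 sin 338° = -22.48, north 60 cos 338° = 55.63
Leg 2 (S55°W, 55 nmi): east 55 sin 235° = -45.05, north 55 cos 235° = -31.55
Net: -67.53 east, 24.08 north. Distance = √((-67.53)² + (24.08)²) = 71.696 nmi.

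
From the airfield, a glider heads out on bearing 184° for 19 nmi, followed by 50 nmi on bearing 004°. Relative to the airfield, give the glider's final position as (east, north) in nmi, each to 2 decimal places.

Leg 1 (184°, 19 nmi): east 19 sin 184° = -1.33, north 19 cos 184° = -18.95
Leg 2 (004°, 50 nmi): east 50 sin 4° = 3.49, north 50 cos 4° = 49.88
Summing: 2.16 nmi east, 30.92 nmi north → (2.16, 30.92).

(2.16, 30.92)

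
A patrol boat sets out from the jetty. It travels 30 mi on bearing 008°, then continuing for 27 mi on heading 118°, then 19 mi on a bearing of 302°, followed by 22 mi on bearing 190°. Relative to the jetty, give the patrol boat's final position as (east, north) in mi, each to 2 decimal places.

(8.08, 5.44)

Leg 1 (008°, 30 mi): east 30 sin 8° = 4.18, north 30 cos 8° = 29.71
Leg 2 (118°, 27 mi): east 27 sin 118° = 23.84, north 27 cos 118° = -12.68
Leg 3 (302°, 19 mi): east 19 sin 302° = -16.11, north 19 cos 302° = 10.07
Leg 4 (190°, 22 mi): east 22 sin 190° = -3.82, north 22 cos 190° = -21.67
Summing: 8.08 mi east, 5.44 mi north → (8.08, 5.44).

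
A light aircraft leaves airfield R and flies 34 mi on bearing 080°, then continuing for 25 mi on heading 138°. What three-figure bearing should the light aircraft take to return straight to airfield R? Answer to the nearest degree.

284°

Leg 1 (080°, 34 mi): east 34 sin 80° = 33.48, north 34 cos 80° = 5.90
Leg 2 (138°, 25 mi): east 25 sin 138° = 16.73, north 25 cos 138° = -18.58
Net displacement: 50.21 east, -12.67 north. Direction back to start is (-50.21, 12.67): bearing = atan2(-50.21, 12.67) mod 360° = 284.17° ≈ 284°.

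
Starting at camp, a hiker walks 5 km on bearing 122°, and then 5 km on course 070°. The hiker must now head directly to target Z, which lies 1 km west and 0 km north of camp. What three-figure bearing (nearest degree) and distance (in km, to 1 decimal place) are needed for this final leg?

275°, 10.0 km

Leg 1 (122°, 5 km): east 5 sin 122° = 4.24, north 5 cos 122° = -2.65
Leg 2 (070°, 5 km): east 5 sin 70° = 4.70, north 5 cos 70° = 1.71
Current position: (8.94, -0.94). Target: (-1, 0). Remaining: Δeast = -9.94, Δnorth = 0.94.
Bearing = atan2(-9.94, 0.94) mod 360° = 275.40°; distance = √((-9.94)² + (0.94)²) = 9.983 km.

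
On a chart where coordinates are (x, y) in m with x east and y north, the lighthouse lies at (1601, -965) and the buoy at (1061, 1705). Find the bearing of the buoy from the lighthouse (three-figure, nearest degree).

Δeast = 1061 − 1601 = -540.00; Δnorth = 1705 − -965 = 2670.00.
Bearing = atan2(Δeast, Δnorth) mod 360° = 348.57° ≈ 349°.

349°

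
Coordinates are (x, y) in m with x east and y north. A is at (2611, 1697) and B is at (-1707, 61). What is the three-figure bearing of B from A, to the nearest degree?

249°

Δeast = -1707 − 2611 = -4318.00; Δnorth = 61 − 1697 = -1636.00.
Bearing = atan2(Δeast, Δnorth) mod 360° = 249.25° ≈ 249°.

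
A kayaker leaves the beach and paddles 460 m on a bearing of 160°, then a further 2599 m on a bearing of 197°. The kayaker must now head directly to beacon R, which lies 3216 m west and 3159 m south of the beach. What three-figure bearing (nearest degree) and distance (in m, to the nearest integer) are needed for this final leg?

Leg 1 (160°, 460 m): east 460 sin 160° = 157.33, north 460 cos 160° = -432.26
Leg 2 (197°, 2599 m): east 2599 sin 197° = -759.87, north 2599 cos 197° = -2485.44
Current position: (-602.54, -2917.69). Target: (-3216, -3159). Remaining: Δeast = -2613.46, Δnorth = -241.31.
Bearing = atan2(-2613.46, -241.31) mod 360° = 264.72°; distance = √((-2613.46)² + (-241.31)²) = 2624.572 m.

265°, 2625 m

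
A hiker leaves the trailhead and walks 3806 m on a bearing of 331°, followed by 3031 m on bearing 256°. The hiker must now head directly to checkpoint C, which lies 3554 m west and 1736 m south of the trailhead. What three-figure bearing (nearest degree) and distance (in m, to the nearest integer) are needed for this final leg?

164°, 4503 m

Leg 1 (331°, 3806 m): east 3806 sin 331° = -1845.19, north 3806 cos 331° = 3328.80
Leg 2 (256°, 3031 m): east 3031 sin 256° = -2940.97, north 3031 cos 256° = -733.27
Current position: (-4786.15, 2595.54). Target: (-3554, -1736). Remaining: Δeast = 1232.15, Δnorth = -4331.54.
Bearing = atan2(1232.15, -4331.54) mod 360° = 164.12°; distance = √((1232.15)² + (-4331.54)²) = 4503.378 m.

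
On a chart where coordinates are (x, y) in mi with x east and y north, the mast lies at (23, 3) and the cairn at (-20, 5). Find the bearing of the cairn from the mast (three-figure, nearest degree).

273°

Δeast = -20 − 23 = -43.00; Δnorth = 5 − 3 = 2.00.
Bearing = atan2(Δeast, Δnorth) mod 360° = 272.66° ≈ 273°.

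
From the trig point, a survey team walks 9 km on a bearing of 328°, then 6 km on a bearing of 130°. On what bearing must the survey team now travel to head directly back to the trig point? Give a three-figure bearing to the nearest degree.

177°

Leg 1 (328°, 9 km): east 9 sin 328° = -4.77, north 9 cos 328° = 7.63
Leg 2 (130°, 6 km): east 6 sin 130° = 4.60, north 6 cos 130° = -3.86
Net displacement: -0.17 east, 3.78 north. Direction back to start is (0.17, -3.78): bearing = atan2(0.17, -3.78) mod 360° = 177.38° ≈ 177°.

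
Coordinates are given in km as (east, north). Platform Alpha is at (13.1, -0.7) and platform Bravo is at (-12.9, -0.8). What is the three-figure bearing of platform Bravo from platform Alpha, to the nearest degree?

Δeast = -12.9 − 13.1 = -26.00; Δnorth = -0.8 − -0.7 = -0.10.
Bearing = atan2(Δeast, Δnorth) mod 360° = 269.78° ≈ 270°.

270°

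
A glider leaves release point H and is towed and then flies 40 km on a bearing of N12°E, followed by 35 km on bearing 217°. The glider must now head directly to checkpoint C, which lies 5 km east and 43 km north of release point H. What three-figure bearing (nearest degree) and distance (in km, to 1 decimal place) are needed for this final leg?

Leg 1 (N12°E, 40 km): east 40 sin 12° = 8.32, north 40 cos 12° = 39.13
Leg 2 (217°, 35 km): east 35 sin 217° = -21.06, north 35 cos 217° = -27.95
Current position: (-12.75, 11.17). Target: (5, 43). Remaining: Δeast = 17.75, Δnorth = 31.83.
Bearing = atan2(17.75, 31.83) mod 360° = 29.14°; distance = √((17.75)² + (31.83)²) = 36.440 km.

029°, 36.4 km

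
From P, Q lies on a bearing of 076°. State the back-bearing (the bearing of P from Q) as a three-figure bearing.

Back-bearing = 076° + 180° = 256°.

256°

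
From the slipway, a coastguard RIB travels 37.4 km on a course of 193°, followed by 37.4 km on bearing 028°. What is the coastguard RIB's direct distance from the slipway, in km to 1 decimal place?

Leg 1 (193°, 37.4 km): east 37.4 sin 193° = -8.41, north 37.4 cos 193° = -36.44
Leg 2 (028°, 37.4 km): east 37.4 sin 28° = 17.56, north 37.4 cos 28° = 33.02
Net: 9.15 east, -3.42 north. Distance = √((9.15)² + (-3.42)²) = 9.763 km.

9.8 km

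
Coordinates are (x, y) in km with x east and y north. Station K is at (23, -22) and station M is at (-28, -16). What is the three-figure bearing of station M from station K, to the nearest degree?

277°

Δeast = -28 − 23 = -51.00; Δnorth = -16 − -22 = 6.00.
Bearing = atan2(Δeast, Δnorth) mod 360° = 276.71° ≈ 277°.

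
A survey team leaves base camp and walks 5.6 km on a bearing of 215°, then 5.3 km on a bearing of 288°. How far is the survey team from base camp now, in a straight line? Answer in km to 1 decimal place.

8.8 km

Leg 1 (215°, 5.6 km): east 5.6 sin 215° = -3.21, north 5.6 cos 215° = -4.59
Leg 2 (288°, 5.3 km): east 5.3 sin 288° = -5.04, north 5.3 cos 288° = 1.64
Net: -8.25 east, -2.95 north. Distance = √((-8.25)² + (-2.95)²) = 8.764 km.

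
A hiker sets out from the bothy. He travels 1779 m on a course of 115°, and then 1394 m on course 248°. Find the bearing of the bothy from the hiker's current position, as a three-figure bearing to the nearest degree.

346°

Leg 1 (115°, 1779 m): east 1779 sin 115° = 1612.32, north 1779 cos 115° = -751.84
Leg 2 (248°, 1394 m): east 1394 sin 248° = -1292.49, north 1394 cos 248° = -522.20
Net displacement: 319.83 east, -1274.04 north. Direction back to start is (-319.83, 1274.04): bearing = atan2(-319.83, 1274.04) mod 360° = 345.91° ≈ 346°.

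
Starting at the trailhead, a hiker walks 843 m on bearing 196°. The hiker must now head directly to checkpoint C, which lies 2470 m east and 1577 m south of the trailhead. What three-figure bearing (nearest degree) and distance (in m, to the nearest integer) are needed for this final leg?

Leg 1 (196°, 843 m): east 843 sin 196° = -232.36, north 843 cos 196° = -810.34
Current position: (-232.36, -810.34). Target: (2470, -1577). Remaining: Δeast = 2702.36, Δnorth = -766.66.
Bearing = atan2(2702.36, -766.66) mod 360° = 105.84°; distance = √((2702.36)² + (-766.66)²) = 2809.008 m.

106°, 2809 m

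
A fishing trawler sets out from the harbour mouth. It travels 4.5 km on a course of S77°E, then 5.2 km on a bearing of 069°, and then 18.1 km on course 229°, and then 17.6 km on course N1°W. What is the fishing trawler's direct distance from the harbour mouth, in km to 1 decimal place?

Leg 1 (S77°E, 4.5 km): east 4.5 sin 103° = 4.38, north 4.5 cos 103° = -1.01
Leg 2 (069°, 5.2 km): east 5.2 sin 69° = 4.85, north 5.2 cos 69° = 1.86
Leg 3 (229°, 18.1 km): east 18.1 sin 229° = -13.66, north 18.1 cos 229° = -11.87
Leg 4 (N1°W, 17.6 km): east 17.6 sin 359° = -0.31, north 17.6 cos 359° = 17.60
Net: -4.73 east, 6.57 north. Distance = √((-4.73)² + (6.57)²) = 8.098 km.

8.1 km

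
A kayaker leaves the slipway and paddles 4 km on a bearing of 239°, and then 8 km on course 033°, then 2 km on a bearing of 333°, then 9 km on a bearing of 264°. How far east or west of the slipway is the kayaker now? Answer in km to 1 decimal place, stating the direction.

Leg 1 (239°, 4 km): east 4 sin 239° = -3.43, north 4 cos 239° = -2.06
Leg 2 (033°, 8 km): east 8 sin 33° = 4.36, north 8 cos 33° = 6.71
Leg 3 (333°, 2 km): east 2 sin 333° = -0.91, north 2 cos 333° = 1.78
Leg 4 (264°, 9 km): east 9 sin 264° = -8.95, north 9 cos 264° = -0.94
Net east component: -8.93 km.

8.9 km west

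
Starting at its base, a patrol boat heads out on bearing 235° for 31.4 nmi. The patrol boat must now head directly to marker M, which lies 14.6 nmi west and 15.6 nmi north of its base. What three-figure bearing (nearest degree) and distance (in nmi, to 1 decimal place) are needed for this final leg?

018°, 35.4 nmi

Leg 1 (235°, 31.4 nmi): east 31.4 sin 235° = -25.72, north 31.4 cos 235° = -18.01
Current position: (-25.72, -18.01). Target: (-14.6, 15.6). Remaining: Δeast = 11.12, Δnorth = 33.61.
Bearing = atan2(11.12, 33.61) mod 360° = 18.31°; distance = √((11.12)² + (33.61)²) = 35.403 nmi.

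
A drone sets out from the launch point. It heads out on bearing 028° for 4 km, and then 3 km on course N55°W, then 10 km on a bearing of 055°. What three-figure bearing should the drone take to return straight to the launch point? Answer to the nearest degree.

Leg 1 (028°, 4 km): east 4 sin 28° = 1.88, north 4 cos 28° = 3.53
Leg 2 (N55°W, 3 km): east 3 sin 305° = -2.46, north 3 cos 305° = 1.72
Leg 3 (055°, 10 km): east 10 sin 55° = 8.19, north 10 cos 55° = 5.74
Net displacement: 7.61 east, 10.99 north. Direction back to start is (-7.61, -10.99): bearing = atan2(-7.61, -10.99) mod 360° = 214.71° ≈ 215°.

215°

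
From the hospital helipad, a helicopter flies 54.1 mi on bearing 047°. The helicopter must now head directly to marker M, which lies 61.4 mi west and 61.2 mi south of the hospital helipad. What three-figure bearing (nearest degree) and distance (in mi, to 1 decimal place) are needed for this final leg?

Leg 1 (047°, 54.1 mi): east 54.1 sin 47° = 39.57, north 54.1 cos 47° = 36.90
Current position: (39.57, 36.90). Target: (-61.4, -61.2). Remaining: Δeast = -100.97, Δnorth = -98.10.
Bearing = atan2(-100.97, -98.10) mod 360° = 225.83°; distance = √((-100.97)² + (-98.10)²) = 140.773 mi.

226°, 140.8 mi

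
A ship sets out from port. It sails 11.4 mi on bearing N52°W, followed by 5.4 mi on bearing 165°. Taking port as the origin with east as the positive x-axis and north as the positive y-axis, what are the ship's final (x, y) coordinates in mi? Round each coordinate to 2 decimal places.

(-7.59, 1.80)

Leg 1 (N52°W, 11.4 mi): east 11.4 sin 308° = -8.98, north 11.4 cos 308° = 7.02
Leg 2 (165°, 5.4 mi): east 5.4 sin 165° = 1.40, north 5.4 cos 165° = -5.22
Summing: -7.59 mi east, 1.80 mi north → (-7.59, 1.80).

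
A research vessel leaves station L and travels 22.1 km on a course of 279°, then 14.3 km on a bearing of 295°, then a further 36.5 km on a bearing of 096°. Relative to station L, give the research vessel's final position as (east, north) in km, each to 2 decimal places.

Leg 1 (279°, 22.1 km): east 22.1 sin 279° = -21.83, north 22.1 cos 279° = 3.46
Leg 2 (295°, 14.3 km): east 14.3 sin 295° = -12.96, north 14.3 cos 295° = 6.04
Leg 3 (096°, 36.5 km): east 36.5 sin 96° = 36.30, north 36.5 cos 96° = -3.82
Summing: 1.51 km east, 5.69 km north → (1.51, 5.69).

(1.51, 5.69)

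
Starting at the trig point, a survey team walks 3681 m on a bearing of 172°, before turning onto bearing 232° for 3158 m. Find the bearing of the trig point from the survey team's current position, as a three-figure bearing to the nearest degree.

019°

Leg 1 (172°, 3681 m): east 3681 sin 172° = 512.30, north 3681 cos 172° = -3645.18
Leg 2 (232°, 3158 m): east 3158 sin 232° = -2488.54, north 3158 cos 232° = -1944.26
Net displacement: -1976.24 east, -5589.44 north. Direction back to start is (1976.24, 5589.44): bearing = atan2(1976.24, 5589.44) mod 360° = 19.47° ≈ 019°.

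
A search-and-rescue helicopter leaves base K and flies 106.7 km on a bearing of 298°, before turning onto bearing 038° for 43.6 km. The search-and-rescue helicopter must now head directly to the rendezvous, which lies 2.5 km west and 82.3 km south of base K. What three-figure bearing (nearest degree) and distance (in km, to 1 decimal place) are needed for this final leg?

Leg 1 (298°, 106.7 km): east 106.7 sin 298° = -94.21, north 106.7 cos 298° = 50.09
Leg 2 (038°, 43.6 km): east 43.6 sin 38° = 26.84, north 43.6 cos 38° = 34.36
Current position: (-67.37, 84.45). Target: (-2.5, -82.3). Remaining: Δeast = 64.87, Δnorth = -166.75.
Bearing = atan2(64.87, -166.75) mod 360° = 158.74°; distance = √((64.87)² + (-166.75)²) = 178.923 km.

159°, 178.9 km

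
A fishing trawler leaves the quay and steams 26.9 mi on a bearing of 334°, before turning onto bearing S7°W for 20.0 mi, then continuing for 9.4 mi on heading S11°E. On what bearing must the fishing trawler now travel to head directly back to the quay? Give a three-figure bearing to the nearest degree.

068°

Leg 1 (334°, 26.9 mi): east 26.9 sin 334° = -11.79, north 26.9 cos 334° = 24.18
Leg 2 (S7°W, 20.0 mi): east 20.0 sin 187° = -2.44, north 20.0 cos 187° = -19.85
Leg 3 (S11°E, 9.4 mi): east 9.4 sin 169° = 1.79, north 9.4 cos 169° = -9.23
Net displacement: -12.44 east, -4.90 north. Direction back to start is (12.44, 4.90): bearing = atan2(12.44, 4.90) mod 360° = 68.49° ≈ 068°.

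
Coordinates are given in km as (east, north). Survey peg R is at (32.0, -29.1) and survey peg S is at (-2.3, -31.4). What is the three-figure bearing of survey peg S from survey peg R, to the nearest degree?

266°

Δeast = -2.3 − 32.0 = -34.30; Δnorth = -31.4 − -29.1 = -2.30.
Bearing = atan2(Δeast, Δnorth) mod 360° = 266.16° ≈ 266°.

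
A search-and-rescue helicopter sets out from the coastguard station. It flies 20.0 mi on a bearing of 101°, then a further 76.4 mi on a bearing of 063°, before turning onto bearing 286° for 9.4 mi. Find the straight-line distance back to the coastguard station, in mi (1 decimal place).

Leg 1 (101°, 20.0 mi): east 20.0 sin 101° = 19.63, north 20.0 cos 101° = -3.82
Leg 2 (063°, 76.4 mi): east 76.4 sin 63° = 68.07, north 76.4 cos 63° = 34.68
Leg 3 (286°, 9.4 mi): east 9.4 sin 286° = -9.04, north 9.4 cos 286° = 2.59
Net: 78.67 east, 33.46 north. Distance = √((78.67)² + (33.46)²) = 85.489 mi.

85.5 mi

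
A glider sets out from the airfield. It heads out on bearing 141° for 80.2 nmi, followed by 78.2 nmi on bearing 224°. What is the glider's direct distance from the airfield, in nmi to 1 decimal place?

118.6 nmi

Leg 1 (141°, 80.2 nmi): east 80.2 sin 141° = 50.47, north 80.2 cos 141° = -62.33
Leg 2 (224°, 78.2 nmi): east 78.2 sin 224° = -54.32, north 78.2 cos 224° = -56.25
Net: -3.85 east, -118.58 north. Distance = √((-3.85)² + (-118.58)²) = 118.642 nmi.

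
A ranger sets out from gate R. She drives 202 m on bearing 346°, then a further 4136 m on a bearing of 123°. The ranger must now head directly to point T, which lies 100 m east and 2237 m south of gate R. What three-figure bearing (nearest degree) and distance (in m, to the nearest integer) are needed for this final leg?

Leg 1 (346°, 202 m): east 202 sin 346° = -48.87, north 202 cos 346° = 196.00
Leg 2 (123°, 4136 m): east 4136 sin 123° = 3468.74, north 4136 cos 123° = -2252.63
Current position: (3419.87, -2056.63). Target: (100, -2237). Remaining: Δeast = -3319.87, Δnorth = -180.37.
Bearing = atan2(-3319.87, -180.37) mod 360° = 266.89°; distance = √((-3319.87)² + (-180.37)²) = 3324.770 m.

267°, 3325 m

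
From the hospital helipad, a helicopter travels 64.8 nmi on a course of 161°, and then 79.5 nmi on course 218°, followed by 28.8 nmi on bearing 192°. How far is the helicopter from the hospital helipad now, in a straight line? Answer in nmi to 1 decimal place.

Leg 1 (161°, 64.8 nmi): east 64.8 sin 161° = 21.10, north 64.8 cos 161° = -61.27
Leg 2 (218°, 79.5 nmi): east 79.5 sin 218° = -48.95, north 79.5 cos 218° = -62.65
Leg 3 (192°, 28.8 nmi): east 28.8 sin 192° = -5.99, north 28.8 cos 192° = -28.17
Net: -33.84 east, -152.09 north. Distance = √((-33.84)² + (-152.09)²) = 155.806 nmi.

155.8 nmi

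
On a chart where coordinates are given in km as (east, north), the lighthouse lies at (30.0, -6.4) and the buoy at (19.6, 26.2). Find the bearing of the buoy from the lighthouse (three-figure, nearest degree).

342°

Δeast = 19.6 − 30.0 = -10.40; Δnorth = 26.2 − -6.4 = 32.60.
Bearing = atan2(Δeast, Δnorth) mod 360° = 342.31° ≈ 342°.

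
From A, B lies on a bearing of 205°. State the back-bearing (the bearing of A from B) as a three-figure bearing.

Back-bearing = 205° − 180° = 025°.

025°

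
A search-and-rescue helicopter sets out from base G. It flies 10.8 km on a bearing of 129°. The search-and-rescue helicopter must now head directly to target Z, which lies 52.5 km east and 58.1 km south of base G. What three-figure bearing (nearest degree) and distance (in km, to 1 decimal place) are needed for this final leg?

Leg 1 (129°, 10.8 km): east 10.8 sin 129° = 8.39, north 10.8 cos 129° = -6.80
Current position: (8.39, -6.80). Target: (52.5, -58.1). Remaining: Δeast = 44.11, Δnorth = -51.30.
Bearing = atan2(44.11, -51.30) mod 360° = 139.31°; distance = √((44.11)² + (-51.30)²) = 67.657 km.

139°, 67.7 km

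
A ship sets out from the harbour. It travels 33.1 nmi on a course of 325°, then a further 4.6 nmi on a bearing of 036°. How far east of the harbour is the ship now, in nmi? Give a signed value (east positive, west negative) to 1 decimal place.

-16.3 nmi

Leg 1 (325°, 33.1 nmi): east 33.1 sin 325° = -18.99, north 33.1 cos 325° = 27.11
Leg 2 (036°, 4.6 nmi): east 4.6 sin 36° = 2.70, north 4.6 cos 36° = 3.72
Net east component: -16.28 nmi.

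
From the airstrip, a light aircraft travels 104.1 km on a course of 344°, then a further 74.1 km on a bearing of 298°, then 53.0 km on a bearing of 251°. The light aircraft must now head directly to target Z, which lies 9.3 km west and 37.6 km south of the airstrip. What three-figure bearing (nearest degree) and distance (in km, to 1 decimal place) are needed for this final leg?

139°, 205.7 km

Leg 1 (344°, 104.1 km): east 104.1 sin 344° = -28.69, north 104.1 cos 344° = 100.07
Leg 2 (298°, 74.1 km): east 74.1 sin 298° = -65.43, north 74.1 cos 298° = 34.79
Leg 3 (251°, 53.0 km): east 53.0 sin 251° = -50.11, north 53.0 cos 251° = -17.26
Current position: (-144.23, 117.60). Target: (-9.3, -37.6). Remaining: Δeast = 134.93, Δnorth = -155.20.
Bearing = atan2(134.93, -155.20) mod 360° = 139.00°; distance = √((134.93)² + (-155.20)²) = 205.655 km.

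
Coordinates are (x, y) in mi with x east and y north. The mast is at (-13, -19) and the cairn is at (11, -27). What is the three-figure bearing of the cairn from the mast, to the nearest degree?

108°

Δeast = 11 − -13 = 24.00; Δnorth = -27 − -19 = -8.00.
Bearing = atan2(Δeast, Δnorth) mod 360° = 108.43° ≈ 108°.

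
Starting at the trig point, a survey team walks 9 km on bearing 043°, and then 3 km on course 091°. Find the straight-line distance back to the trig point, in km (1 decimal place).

11.2 km

Leg 1 (043°, 9 km): east 9 sin 43° = 6.14, north 9 cos 43° = 6.58
Leg 2 (091°, 3 km): east 3 sin 91° = 3.00, north 3 cos 91° = -0.05
Net: 9.14 east, 6.53 north. Distance = √((9.14)² + (6.53)²) = 11.231 km.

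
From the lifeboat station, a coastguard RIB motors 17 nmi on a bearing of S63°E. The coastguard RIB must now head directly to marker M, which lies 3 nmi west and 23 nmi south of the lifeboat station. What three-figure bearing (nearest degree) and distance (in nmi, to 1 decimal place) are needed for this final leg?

230°, 23.7 nmi

Leg 1 (S63°E, 17 nmi): east 17 sin 117° = 15.15, north 17 cos 117° = -7.72
Current position: (15.15, -7.72). Target: (-3, -23). Remaining: Δeast = -18.15, Δnorth = -15.28.
Bearing = atan2(-18.15, -15.28) mod 360° = 229.90°; distance = √((-18.15)² + (-15.28)²) = 23.725 nmi.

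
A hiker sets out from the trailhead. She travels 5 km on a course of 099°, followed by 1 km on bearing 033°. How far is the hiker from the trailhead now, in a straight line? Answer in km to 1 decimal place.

Leg 1 (099°, 5 km): east 5 sin 99° = 4.94, north 5 cos 99° = -0.78
Leg 2 (033°, 1 km): east 1 sin 33° = 0.54, north 1 cos 33° = 0.84
Net: 5.48 east, 0.06 north. Distance = √((5.48)² + (0.06)²) = 5.483 km.

5.5 km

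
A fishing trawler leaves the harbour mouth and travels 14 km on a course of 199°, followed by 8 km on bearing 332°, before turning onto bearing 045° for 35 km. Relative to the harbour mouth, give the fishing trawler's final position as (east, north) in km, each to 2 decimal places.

(16.44, 18.58)

Leg 1 (199°, 14 km): east 14 sin 199° = -4.56, north 14 cos 199° = -13.24
Leg 2 (332°, 8 km): east 8 sin 332° = -3.76, north 8 cos 332° = 7.06
Leg 3 (045°, 35 km): east 35 sin 45° = 24.75, north 35 cos 45° = 24.75
Summing: 16.44 km east, 18.58 km north → (16.44, 18.58).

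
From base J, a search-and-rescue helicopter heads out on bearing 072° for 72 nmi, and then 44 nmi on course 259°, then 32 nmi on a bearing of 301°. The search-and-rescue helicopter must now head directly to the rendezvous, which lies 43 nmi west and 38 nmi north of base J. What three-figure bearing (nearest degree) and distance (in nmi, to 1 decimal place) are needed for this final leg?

Leg 1 (072°, 72 nmi): east 72 sin 72° = 68.48, north 72 cos 72° = 22.25
Leg 2 (259°, 44 nmi): east 44 sin 259° = -43.19, north 44 cos 259° = -8.40
Leg 3 (301°, 32 nmi): east 32 sin 301° = -27.43, north 32 cos 301° = 16.48
Current position: (-2.14, 30.33). Target: (-43, 38). Remaining: Δeast = -40.86, Δnorth = 7.67.
Bearing = atan2(-40.86, 7.67) mod 360° = 280.63°; distance = √((-40.86)² + (7.67)²) = 41.568 nmi.

281°, 41.6 nmi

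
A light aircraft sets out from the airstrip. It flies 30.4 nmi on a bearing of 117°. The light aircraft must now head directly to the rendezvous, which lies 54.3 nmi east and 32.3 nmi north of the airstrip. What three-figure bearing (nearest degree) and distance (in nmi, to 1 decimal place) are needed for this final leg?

031°, 53.5 nmi

Leg 1 (117°, 30.4 nmi): east 30.4 sin 117° = 27.09, north 30.4 cos 117° = -13.80
Current position: (27.09, -13.80). Target: (54.3, 32.3). Remaining: Δeast = 27.21, Δnorth = 46.10.
Bearing = atan2(27.21, 46.10) mod 360° = 30.55°; distance = √((27.21)² + (46.10)²) = 53.534 nmi.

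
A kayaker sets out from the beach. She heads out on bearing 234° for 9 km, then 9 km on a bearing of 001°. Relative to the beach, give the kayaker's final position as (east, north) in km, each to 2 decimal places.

Leg 1 (234°, 9 km): east 9 sin 234° = -7.28, north 9 cos 234° = -5.29
Leg 2 (001°, 9 km): east 9 sin 1° = 0.16, north 9 cos 1° = 9.00
Summing: -7.12 km east, 3.71 km north → (-7.12, 3.71).

(-7.12, 3.71)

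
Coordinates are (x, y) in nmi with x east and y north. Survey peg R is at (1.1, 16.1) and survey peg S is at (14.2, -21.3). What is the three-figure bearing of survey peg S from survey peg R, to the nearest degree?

161°

Δeast = 14.2 − 1.1 = 13.10; Δnorth = -21.3 − 16.1 = -37.40.
Bearing = atan2(Δeast, Δnorth) mod 360° = 160.70° ≈ 161°.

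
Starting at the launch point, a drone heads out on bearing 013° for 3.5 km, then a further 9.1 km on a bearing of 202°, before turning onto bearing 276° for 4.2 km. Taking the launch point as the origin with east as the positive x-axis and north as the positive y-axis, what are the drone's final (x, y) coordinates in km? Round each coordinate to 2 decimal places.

(-6.80, -4.59)

Leg 1 (013°, 3.5 km): east 3.5 sin 13° = 0.79, north 3.5 cos 13° = 3.41
Leg 2 (202°, 9.1 km): east 9.1 sin 202° = -3.41, north 9.1 cos 202° = -8.44
Leg 3 (276°, 4.2 km): east 4.2 sin 276° = -4.18, north 4.2 cos 276° = 0.44
Summing: -6.80 km east, -4.59 km north → (-6.80, -4.59).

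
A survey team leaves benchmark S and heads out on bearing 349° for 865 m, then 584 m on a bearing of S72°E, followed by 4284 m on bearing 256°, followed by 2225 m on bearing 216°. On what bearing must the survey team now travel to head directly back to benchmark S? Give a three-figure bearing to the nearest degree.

Leg 1 (349°, 865 m): east 865 sin 349° = -165.05, north 865 cos 349° = 849.11
Leg 2 (S72°E, 584 m): east 584 sin 108° = 555.42, north 584 cos 108° = -180.47
Leg 3 (256°, 4284 m): east 4284 sin 256° = -4156.75, north 4284 cos 256° = -1036.39
Leg 4 (216°, 2225 m): east 2225 sin 216° = -1307.82, north 2225 cos 216° = -1800.06
Net displacement: -5074.20 east, -2167.81 north. Direction back to start is (5074.20, 2167.81): bearing = atan2(5074.20, 2167.81) mod 360° = 66.87° ≈ 067°.

067°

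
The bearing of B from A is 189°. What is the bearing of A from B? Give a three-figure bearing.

Back-bearing = 189° − 180° = 009°.

009°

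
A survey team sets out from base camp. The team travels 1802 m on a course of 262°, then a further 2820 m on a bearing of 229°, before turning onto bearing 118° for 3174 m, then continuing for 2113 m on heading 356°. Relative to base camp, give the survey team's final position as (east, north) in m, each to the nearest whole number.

Leg 1 (262°, 1802 m): east 1802 sin 262° = -1784.46, north 1802 cos 262° = -250.79
Leg 2 (229°, 2820 m): east 2820 sin 229° = -2128.28, north 2820 cos 229° = -1850.09
Leg 3 (118°, 3174 m): east 3174 sin 118° = 2802.48, north 3174 cos 118° = -1490.10
Leg 4 (356°, 2113 m): east 2113 sin 356° = -147.40, north 2113 cos 356° = 2107.85
Summing: -1257.66 m east, -1483.13 m north → (-1258, -1483).

(-1258, -1483)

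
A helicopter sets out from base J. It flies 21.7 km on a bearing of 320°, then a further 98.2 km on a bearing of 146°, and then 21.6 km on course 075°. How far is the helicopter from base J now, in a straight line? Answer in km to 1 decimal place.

Leg 1 (320°, 21.7 km): east 21.7 sin 320° = -13.95, north 21.7 cos 320° = 16.62
Leg 2 (146°, 98.2 km): east 98.2 sin 146° = 54.91, north 98.2 cos 146° = -81.41
Leg 3 (075°, 21.6 km): east 21.6 sin 75° = 20.86, north 21.6 cos 75° = 5.59
Net: 61.83 east, -59.20 north. Distance = √((61.83)² + (-59.20)²) = 85.599 km.

85.6 km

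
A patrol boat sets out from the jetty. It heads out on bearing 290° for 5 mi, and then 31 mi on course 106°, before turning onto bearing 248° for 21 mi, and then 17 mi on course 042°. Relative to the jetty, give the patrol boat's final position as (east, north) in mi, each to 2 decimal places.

(17.01, -2.07)

Leg 1 (290°, 5 mi): east 5 sin 290° = -4.70, north 5 cos 290° = 1.71
Leg 2 (106°, 31 mi): east 31 sin 106° = 29.80, north 31 cos 106° = -8.54
Leg 3 (248°, 21 mi): east 21 sin 248° = -19.47, north 21 cos 248° = -7.87
Leg 4 (042°, 17 mi): east 17 sin 42° = 11.38, north 17 cos 42° = 12.63
Summing: 17.01 mi east, -2.07 mi north → (17.01, -2.07).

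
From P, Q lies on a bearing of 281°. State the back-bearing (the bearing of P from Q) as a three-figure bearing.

Back-bearing = 281° − 180° = 101°.

101°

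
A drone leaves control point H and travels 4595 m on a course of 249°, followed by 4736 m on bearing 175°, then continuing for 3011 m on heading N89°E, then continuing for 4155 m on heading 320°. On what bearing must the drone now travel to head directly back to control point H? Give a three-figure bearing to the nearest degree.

Leg 1 (249°, 4595 m): east 4595 sin 249° = -4289.80, north 4595 cos 249° = -1646.70
Leg 2 (175°, 4736 m): east 4736 sin 175° = 412.77, north 4736 cos 175° = -4717.98
Leg 3 (N89°E, 3011 m): east 3011 sin 89° = 3010.54, north 3011 cos 89° = 52.55
Leg 4 (320°, 4155 m): east 4155 sin 320° = -2670.78, north 4155 cos 320° = 3182.91
Net displacement: -3537.27 east, -3129.21 north. Direction back to start is (3537.27, 3129.21): bearing = atan2(3537.27, 3129.21) mod 360° = 48.50° ≈ 049°.

049°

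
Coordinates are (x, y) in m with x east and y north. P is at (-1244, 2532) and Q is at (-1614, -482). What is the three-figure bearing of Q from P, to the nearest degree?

187°

Δeast = -1614 − -1244 = -370.00; Δnorth = -482 − 2532 = -3014.00.
Bearing = atan2(Δeast, Δnorth) mod 360° = 187.00° ≈ 187°.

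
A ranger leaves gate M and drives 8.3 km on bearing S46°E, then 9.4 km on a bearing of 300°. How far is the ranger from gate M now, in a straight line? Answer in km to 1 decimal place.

2.4 km

Leg 1 (S46°E, 8.3 km): east 8.3 sin 134° = 5.97, north 8.3 cos 134° = -5.77
Leg 2 (300°, 9.4 km): east 9.4 sin 300° = -8.14, north 9.4 cos 300° = 4.70
Net: -2.17 east, -1.07 north. Distance = √((-2.17)² + (-1.07)²) = 2.418 km.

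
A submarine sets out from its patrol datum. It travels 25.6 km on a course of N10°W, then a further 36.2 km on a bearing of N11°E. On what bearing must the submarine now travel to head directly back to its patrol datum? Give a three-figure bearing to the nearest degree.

Leg 1 (N10°W, 25.6 km): east 25.6 sin 350° = -4.45, north 25.6 cos 350° = 25.21
Leg 2 (N11°E, 36.2 km): east 36.2 sin 11° = 6.91, north 36.2 cos 11° = 35.53
Net displacement: 2.46 east, 60.75 north. Direction back to start is (-2.46, -60.75): bearing = atan2(-2.46, -60.75) mod 360° = 182.32° ≈ 182°.

182°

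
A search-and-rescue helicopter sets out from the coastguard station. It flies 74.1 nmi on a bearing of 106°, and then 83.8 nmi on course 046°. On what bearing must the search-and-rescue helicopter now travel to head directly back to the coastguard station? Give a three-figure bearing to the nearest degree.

Leg 1 (106°, 74.1 nmi): east 74.1 sin 106° = 71.23, north 74.1 cos 106° = -20.42
Leg 2 (046°, 83.8 nmi): east 83.8 sin 46° = 60.28, north 83.8 cos 46° = 58.21
Net displacement: 131.51 east, 37.79 north. Direction back to start is (-131.51, -37.79): bearing = atan2(-131.51, -37.79) mod 360° = 253.97° ≈ 254°.

254°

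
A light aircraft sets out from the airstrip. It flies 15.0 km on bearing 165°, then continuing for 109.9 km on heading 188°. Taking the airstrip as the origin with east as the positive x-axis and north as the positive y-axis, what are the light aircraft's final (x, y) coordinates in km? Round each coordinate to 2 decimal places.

Leg 1 (165°, 15.0 km): east 15.0 sin 165° = 3.88, north 15.0 cos 165° = -14.49
Leg 2 (188°, 109.9 km): east 109.9 sin 188° = -15.30, north 109.9 cos 188° = -108.83
Summing: -11.41 km east, -123.32 km north → (-11.41, -123.32).

(-11.41, -123.32)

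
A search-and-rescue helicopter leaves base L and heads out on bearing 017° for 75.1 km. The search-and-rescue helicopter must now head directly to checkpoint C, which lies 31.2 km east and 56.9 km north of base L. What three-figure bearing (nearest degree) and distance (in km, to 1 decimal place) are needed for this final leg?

Leg 1 (017°, 75.1 km): east 75.1 sin 17° = 21.96, north 75.1 cos 17° = 71.82
Current position: (21.96, 71.82). Target: (31.2, 56.9). Remaining: Δeast = 9.24, Δnorth = -14.92.
Bearing = atan2(9.24, -14.92) mod 360° = 148.22°; distance = √((9.24)² + (-14.92)²) = 17.550 km.

148°, 17.5 km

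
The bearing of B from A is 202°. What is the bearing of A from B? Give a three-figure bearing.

Back-bearing = 202° − 180° = 022°.

022°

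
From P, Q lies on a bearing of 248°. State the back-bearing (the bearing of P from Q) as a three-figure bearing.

068°

Back-bearing = 248° − 180° = 068°.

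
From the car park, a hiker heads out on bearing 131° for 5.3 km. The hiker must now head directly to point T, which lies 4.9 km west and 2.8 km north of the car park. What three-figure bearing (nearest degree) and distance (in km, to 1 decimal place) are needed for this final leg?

Leg 1 (131°, 5.3 km): east 5.3 sin 131° = 4.00, north 5.3 cos 131° = -3.48
Current position: (4.00, -3.48). Target: (-4.9, 2.8). Remaining: Δeast = -8.90, Δnorth = 6.28.
Bearing = atan2(-8.90, 6.28) mod 360° = 305.20°; distance = √((-8.90)² + (6.28)²) = 10.891 km.

305°, 10.9 km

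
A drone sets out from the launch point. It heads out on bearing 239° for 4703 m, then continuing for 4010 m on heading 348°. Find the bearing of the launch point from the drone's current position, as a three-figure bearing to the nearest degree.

Leg 1 (239°, 4703 m): east 4703 sin 239° = -4031.26, north 4703 cos 239° = -2422.22
Leg 2 (348°, 4010 m): east 4010 sin 348° = -833.73, north 4010 cos 348° = 3922.37
Net displacement: -4864.98 east, 1500.15 north. Direction back to start is (4864.98, -1500.15): bearing = atan2(4864.98, -1500.15) mod 360° = 107.14° ≈ 107°.

107°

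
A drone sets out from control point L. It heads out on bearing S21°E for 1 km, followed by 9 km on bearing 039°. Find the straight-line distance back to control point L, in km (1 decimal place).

8.5 km

Leg 1 (S21°E, 1 km): east 1 sin 159° = 0.36, north 1 cos 159° = -0.93
Leg 2 (039°, 9 km): east 9 sin 39° = 5.66, north 9 cos 39° = 6.99
Net: 6.02 east, 6.06 north. Distance = √((6.02)² + (6.06)²) = 8.544 km.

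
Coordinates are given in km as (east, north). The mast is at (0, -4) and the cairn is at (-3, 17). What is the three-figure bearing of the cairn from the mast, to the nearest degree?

352°

Δeast = -3 − 0 = -3.00; Δnorth = 17 − -4 = 21.00.
Bearing = atan2(Δeast, Δnorth) mod 360° = 351.87° ≈ 352°.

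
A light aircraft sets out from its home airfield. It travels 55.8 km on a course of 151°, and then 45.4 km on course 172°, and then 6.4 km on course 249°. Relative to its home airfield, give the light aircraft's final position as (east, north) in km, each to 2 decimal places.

Leg 1 (151°, 55.8 km): east 55.8 sin 151° = 27.05, north 55.8 cos 151° = -48.80
Leg 2 (172°, 45.4 km): east 45.4 sin 172° = 6.32, north 45.4 cos 172° = -44.96
Leg 3 (249°, 6.4 km): east 6.4 sin 249° = -5.97, north 6.4 cos 249° = -2.29
Summing: 27.40 km east, -96.06 km north → (27.40, -96.06).

(27.40, -96.06)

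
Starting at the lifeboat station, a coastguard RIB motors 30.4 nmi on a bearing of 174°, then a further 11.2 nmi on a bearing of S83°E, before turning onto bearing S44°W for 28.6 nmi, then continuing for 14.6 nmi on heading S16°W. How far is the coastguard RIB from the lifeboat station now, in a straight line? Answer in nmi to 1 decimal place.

66.9 nmi

Leg 1 (174°, 30.4 nmi): east 30.4 sin 174° = 3.18, north 30.4 cos 174° = -30.23
Leg 2 (S83°E, 11.2 nmi): east 11.2 sin 97° = 11.12, north 11.2 cos 97° = -1.36
Leg 3 (S44°W, 28.6 nmi): east 28.6 sin 224° = -19.87, north 28.6 cos 224° = -20.57
Leg 4 (S16°W, 14.6 nmi): east 14.6 sin 196° = -4.02, north 14.6 cos 196° = -14.03
Net: -9.60 east, -66.21 north. Distance = √((-9.60)² + (-66.21)²) = 66.898 nmi.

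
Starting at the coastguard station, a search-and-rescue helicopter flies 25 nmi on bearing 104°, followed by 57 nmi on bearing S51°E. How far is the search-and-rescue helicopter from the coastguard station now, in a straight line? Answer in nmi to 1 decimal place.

80.4 nmi

Leg 1 (104°, 25 nmi): east 25 sin 104° = 24.26, north 25 cos 104° = -6.05
Leg 2 (S51°E, 57 nmi): east 57 sin 129° = 44.30, north 57 cos 129° = -35.87
Net: 68.55 east, -41.92 north. Distance = √((68.55)² + (-41.92)²) = 80.355 nmi.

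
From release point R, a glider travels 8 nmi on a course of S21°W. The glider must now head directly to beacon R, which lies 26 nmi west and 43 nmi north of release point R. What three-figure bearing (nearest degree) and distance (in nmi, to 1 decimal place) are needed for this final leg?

335°, 55.5 nmi

Leg 1 (S21°W, 8 nmi): east 8 sin 201° = -2.87, north 8 cos 201° = -7.47
Current position: (-2.87, -7.47). Target: (-26, 43). Remaining: Δeast = -23.13, Δnorth = 50.47.
Bearing = atan2(-23.13, 50.47) mod 360° = 335.37°; distance = √((-23.13)² + (50.47)²) = 55.518 nmi.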